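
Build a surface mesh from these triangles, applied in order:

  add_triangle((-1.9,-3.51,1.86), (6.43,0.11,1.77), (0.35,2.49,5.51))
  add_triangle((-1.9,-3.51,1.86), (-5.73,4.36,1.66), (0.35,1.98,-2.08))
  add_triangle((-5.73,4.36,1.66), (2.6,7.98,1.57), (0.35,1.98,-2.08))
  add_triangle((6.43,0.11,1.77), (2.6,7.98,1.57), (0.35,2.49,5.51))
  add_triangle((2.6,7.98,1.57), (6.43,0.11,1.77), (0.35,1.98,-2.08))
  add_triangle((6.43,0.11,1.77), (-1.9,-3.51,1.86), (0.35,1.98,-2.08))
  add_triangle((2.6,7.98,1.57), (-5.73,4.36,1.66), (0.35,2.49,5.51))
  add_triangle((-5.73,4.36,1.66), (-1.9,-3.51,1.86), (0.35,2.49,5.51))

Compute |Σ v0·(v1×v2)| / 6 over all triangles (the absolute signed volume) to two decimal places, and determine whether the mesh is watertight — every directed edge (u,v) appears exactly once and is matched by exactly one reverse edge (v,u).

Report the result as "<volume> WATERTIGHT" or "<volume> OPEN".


Per-triangle v0·(v1×v2)/6:
  t1: +26.5188
  t2: +6.5549
  t3: +23.8009
  t4: +43.7648
  t5: +20.3154
  t6: +3.0694
  t7: +47.2503
  t8: +30.0043
Σ = +201.2787 → |volume| = 201.28

Directed edges: 24 total, each appears once with its reverse present → watertight.

201.28 WATERTIGHT


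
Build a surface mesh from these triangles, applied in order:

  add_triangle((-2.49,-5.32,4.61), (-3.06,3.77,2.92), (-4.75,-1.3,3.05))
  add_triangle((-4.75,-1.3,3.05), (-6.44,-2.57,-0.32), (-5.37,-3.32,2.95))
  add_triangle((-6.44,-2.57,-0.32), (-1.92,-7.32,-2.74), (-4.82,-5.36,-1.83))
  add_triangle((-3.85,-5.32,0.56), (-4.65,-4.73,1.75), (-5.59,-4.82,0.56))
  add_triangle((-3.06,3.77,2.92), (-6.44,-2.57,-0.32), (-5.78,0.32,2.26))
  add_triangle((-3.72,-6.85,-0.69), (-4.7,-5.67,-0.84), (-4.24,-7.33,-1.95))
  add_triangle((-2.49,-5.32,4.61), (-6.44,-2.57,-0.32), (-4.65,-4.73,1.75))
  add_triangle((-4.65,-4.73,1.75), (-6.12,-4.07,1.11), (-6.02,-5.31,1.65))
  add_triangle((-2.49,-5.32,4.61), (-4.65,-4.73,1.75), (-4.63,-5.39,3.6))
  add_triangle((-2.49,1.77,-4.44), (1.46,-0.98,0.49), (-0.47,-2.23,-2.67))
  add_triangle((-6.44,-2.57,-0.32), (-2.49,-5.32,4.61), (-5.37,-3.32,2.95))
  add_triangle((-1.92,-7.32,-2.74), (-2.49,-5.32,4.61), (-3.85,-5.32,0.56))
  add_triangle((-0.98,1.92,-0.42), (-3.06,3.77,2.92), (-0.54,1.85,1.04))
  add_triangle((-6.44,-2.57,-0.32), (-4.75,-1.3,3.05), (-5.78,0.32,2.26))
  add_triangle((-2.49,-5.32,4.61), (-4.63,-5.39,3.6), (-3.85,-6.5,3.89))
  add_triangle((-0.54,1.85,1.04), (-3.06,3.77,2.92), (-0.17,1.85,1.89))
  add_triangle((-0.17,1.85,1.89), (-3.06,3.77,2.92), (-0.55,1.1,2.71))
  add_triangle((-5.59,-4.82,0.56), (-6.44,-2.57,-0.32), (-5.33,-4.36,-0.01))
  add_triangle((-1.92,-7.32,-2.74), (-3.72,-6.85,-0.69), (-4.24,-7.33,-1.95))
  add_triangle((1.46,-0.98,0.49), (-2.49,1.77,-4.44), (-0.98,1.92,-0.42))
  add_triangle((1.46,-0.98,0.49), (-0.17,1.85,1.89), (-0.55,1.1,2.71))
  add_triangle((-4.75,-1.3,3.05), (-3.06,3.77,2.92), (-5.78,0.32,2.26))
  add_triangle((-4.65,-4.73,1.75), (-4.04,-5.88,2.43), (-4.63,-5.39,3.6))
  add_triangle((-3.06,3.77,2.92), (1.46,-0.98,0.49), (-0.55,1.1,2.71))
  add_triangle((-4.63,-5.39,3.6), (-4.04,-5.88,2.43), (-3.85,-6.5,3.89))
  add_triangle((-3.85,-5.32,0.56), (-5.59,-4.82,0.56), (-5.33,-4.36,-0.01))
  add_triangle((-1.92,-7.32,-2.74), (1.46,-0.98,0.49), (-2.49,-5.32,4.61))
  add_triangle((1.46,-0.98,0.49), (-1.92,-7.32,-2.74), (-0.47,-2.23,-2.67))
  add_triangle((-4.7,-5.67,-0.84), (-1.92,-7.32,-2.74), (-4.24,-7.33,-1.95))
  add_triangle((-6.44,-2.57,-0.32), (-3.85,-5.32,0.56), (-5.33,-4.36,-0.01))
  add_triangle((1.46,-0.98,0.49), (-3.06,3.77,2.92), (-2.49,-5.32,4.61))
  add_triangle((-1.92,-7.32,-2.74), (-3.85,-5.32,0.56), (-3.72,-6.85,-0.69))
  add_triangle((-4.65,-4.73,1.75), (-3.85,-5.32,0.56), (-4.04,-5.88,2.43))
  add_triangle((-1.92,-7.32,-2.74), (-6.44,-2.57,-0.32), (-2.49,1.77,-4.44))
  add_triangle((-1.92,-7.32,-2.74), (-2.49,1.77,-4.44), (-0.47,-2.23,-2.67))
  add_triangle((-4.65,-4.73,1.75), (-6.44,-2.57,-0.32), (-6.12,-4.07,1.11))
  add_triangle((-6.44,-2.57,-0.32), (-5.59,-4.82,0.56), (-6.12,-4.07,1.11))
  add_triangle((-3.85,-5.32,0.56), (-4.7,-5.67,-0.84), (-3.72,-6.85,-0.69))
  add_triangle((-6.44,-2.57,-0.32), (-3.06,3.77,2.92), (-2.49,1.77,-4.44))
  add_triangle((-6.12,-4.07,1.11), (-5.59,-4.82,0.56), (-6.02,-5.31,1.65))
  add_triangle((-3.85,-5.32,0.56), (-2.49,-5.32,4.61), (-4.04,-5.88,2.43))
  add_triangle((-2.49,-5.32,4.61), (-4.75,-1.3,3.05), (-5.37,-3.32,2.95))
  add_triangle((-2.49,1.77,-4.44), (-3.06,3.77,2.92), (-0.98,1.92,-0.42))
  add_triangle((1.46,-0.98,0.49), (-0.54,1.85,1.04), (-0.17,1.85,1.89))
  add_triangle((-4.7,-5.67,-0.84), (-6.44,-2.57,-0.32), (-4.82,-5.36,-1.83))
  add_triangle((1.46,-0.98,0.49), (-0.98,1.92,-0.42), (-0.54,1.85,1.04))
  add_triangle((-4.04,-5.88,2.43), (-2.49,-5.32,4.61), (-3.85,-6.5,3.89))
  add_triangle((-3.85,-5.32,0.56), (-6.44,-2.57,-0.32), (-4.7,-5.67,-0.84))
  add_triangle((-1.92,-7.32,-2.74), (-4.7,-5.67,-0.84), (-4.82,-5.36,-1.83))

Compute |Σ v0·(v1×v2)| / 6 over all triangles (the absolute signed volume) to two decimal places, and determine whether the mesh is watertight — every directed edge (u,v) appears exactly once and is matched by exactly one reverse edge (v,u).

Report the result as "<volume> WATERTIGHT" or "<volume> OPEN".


Per-triangle v0·(v1×v2)/6:
  t1: +14.4909
  t2: +6.2077
  t3: -1.4336
  t4: +2.2762
  t5: +4.9850
  t6: +2.1625
  t7: +5.4049
  t8: +0.2759
  t9: -2.0758
  t10: +2.2928
  t11: +8.9574
  t12: +16.3614
  t13: +1.0095
  t14: +7.6358
  t15: +2.4890
  t16: +0.6049
  t17: +1.4561
  t18: +1.2996
  t19: +3.4359
  t20: +1.1048
  t21: +0.8764
  t22: +6.7321
  t23: +2.0692
  t24: -0.5068
  t25: +1.9217
  t26: +0.9754
  t27: +14.9728
  t28: +3.9647
  t29: -0.5144
  t30: -0.7657
  t31: +8.9887
  t32: +0.3744
  t33: +2.2093
  t34: +38.2072
  t35: +7.3301
  t36: -0.9016
  t37: +2.4663
  t38: +2.3228
  t39: +32.2358
  t40: +1.2325
  t41: +1.4109
  t42: +6.2400
  t43: +3.3741
  t44: +0.1889
  t45: +4.2406
  t46: +0.4081
  t47: -0.0811
  t48: +5.5227
  t49: +4.6502
Σ = +229.0860 → |volume| = 229.09

Directed edges: 147 total; 3 unmatched, e.g. (-4.65,-4.73,1.75)→(-5.59,-4.82,0.56) → open.

229.09 OPEN


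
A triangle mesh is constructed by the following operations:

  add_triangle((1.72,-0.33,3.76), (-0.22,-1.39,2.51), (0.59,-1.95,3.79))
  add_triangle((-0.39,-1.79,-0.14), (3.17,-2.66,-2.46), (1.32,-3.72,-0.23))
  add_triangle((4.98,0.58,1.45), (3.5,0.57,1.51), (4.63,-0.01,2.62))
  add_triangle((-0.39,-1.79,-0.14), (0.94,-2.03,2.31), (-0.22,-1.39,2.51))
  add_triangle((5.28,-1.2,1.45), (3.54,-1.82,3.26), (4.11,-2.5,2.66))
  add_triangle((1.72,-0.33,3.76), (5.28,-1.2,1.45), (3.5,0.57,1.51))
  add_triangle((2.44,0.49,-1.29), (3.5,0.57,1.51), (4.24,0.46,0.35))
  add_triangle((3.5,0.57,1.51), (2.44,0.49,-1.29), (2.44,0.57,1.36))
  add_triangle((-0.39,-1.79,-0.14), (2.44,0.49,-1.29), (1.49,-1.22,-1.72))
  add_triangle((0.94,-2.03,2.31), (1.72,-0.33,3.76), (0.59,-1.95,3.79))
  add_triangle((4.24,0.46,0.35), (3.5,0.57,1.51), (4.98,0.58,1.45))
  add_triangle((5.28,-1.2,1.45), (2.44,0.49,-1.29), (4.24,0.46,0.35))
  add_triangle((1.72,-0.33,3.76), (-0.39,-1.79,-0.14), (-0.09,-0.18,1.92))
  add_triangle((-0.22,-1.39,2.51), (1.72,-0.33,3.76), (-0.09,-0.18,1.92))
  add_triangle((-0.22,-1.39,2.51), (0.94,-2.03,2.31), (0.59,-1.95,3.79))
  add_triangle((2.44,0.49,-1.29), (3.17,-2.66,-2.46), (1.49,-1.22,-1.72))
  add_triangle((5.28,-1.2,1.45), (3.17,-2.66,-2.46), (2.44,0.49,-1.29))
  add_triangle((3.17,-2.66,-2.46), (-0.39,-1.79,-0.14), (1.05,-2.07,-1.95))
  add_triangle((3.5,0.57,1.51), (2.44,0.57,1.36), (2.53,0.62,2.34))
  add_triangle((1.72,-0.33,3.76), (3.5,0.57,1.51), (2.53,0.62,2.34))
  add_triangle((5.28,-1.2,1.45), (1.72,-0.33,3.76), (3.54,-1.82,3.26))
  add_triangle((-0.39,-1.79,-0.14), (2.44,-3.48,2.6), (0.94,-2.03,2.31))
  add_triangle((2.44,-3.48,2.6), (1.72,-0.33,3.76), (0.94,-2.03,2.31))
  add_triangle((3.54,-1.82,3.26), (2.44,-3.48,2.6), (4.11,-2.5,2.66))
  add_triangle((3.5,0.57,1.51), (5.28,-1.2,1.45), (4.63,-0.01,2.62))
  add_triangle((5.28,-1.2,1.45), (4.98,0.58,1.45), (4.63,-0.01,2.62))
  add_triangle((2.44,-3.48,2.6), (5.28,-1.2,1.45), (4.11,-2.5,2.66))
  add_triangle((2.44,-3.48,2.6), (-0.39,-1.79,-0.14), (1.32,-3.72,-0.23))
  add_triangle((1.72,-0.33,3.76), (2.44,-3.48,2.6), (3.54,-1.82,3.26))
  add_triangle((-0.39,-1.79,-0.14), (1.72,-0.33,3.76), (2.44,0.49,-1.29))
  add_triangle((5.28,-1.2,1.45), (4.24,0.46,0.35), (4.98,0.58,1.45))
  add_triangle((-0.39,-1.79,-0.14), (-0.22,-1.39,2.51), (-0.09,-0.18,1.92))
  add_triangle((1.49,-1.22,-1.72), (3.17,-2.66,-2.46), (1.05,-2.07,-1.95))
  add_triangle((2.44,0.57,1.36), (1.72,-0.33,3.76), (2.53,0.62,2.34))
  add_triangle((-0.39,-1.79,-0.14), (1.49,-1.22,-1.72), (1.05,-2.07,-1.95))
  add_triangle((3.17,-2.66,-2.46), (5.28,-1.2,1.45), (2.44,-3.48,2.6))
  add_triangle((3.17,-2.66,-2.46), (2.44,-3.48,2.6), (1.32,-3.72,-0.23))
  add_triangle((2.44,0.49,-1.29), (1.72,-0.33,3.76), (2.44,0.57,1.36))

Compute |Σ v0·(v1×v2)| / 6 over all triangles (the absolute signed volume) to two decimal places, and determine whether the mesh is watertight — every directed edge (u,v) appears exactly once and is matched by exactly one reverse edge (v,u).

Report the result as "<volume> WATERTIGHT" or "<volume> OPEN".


50.25 WATERTIGHT

Per-triangle v0·(v1×v2)/6:
  t1: +0.5484
  t2: +1.4995
  t3: +0.3952
  t4: +1.0189
  t5: +1.7843
  t6: +3.9210
  t7: +0.3949
  t8: +0.2525
  t9: -0.4350
  t10: +1.1914
  t11: +0.1054
  t12: +1.7070
  t13: -1.0913
  t14: +0.6999
  t15: +0.3608
  t16: +0.7654
  t17: +6.4069
  t18: +0.9918
  t19: +0.0884
  t20: +0.8105
  t21: +3.0605
  t22: +1.1711
  t23: +1.6699
  t24: +1.5577
  t25: -1.1170
  t26: +1.9558
  t27: +1.2828
  t28: +1.7674
  t29: +2.9727
  t30: -3.3453
  t31: +1.3300
  t32: +0.0875
  t33: +0.3723
  t34: -0.3097
  t35: -0.2091
  t36: +11.8682
  t37: +5.6007
  t38: -0.8798
Σ = +50.2514 → |volume| = 50.25

Directed edges: 114 total, each appears once with its reverse present → watertight.


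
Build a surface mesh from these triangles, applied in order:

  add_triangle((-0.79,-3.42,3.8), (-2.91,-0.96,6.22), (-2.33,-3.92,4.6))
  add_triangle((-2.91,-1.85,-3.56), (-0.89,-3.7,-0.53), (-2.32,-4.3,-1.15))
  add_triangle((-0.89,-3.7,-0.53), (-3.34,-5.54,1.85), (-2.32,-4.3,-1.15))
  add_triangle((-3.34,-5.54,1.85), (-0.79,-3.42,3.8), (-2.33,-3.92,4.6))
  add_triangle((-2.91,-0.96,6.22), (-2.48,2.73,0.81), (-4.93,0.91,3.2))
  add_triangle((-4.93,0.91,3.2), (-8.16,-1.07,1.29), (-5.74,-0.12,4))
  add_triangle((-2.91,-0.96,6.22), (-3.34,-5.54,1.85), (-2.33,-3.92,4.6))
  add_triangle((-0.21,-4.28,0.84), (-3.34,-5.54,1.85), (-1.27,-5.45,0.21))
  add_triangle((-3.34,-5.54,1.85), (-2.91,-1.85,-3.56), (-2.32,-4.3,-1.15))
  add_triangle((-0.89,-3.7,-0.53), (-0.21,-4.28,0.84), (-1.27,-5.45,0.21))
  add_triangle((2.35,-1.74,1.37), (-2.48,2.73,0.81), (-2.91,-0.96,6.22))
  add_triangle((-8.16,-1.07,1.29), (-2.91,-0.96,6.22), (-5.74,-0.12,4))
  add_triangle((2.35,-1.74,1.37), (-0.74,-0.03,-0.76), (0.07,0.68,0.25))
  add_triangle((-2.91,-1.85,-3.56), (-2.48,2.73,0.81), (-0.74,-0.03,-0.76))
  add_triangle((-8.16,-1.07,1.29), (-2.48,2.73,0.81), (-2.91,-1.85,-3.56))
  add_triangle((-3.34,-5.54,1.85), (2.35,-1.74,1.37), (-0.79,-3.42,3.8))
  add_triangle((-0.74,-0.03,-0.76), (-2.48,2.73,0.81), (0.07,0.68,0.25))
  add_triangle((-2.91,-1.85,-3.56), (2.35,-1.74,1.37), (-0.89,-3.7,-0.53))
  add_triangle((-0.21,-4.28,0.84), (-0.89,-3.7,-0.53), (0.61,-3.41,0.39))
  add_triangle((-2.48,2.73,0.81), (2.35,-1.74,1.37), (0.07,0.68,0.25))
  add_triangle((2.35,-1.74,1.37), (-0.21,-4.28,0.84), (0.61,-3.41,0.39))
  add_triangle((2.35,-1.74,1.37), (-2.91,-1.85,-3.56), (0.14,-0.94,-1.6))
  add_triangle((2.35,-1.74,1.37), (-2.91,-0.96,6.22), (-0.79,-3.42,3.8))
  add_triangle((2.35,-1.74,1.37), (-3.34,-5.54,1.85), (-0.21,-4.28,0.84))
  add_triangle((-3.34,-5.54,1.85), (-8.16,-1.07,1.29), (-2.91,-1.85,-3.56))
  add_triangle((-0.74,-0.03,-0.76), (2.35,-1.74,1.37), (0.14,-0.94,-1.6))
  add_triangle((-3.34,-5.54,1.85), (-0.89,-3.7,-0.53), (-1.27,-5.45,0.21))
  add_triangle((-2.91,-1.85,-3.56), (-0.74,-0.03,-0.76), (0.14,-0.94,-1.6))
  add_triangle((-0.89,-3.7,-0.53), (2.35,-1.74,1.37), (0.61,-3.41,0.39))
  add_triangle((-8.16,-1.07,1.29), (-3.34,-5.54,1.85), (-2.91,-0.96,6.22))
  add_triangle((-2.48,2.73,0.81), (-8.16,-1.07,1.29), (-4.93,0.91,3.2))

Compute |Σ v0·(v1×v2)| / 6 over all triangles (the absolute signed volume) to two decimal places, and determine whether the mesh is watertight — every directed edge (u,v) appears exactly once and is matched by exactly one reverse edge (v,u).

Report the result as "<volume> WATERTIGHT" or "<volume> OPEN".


Per-triangle v0·(v1×v2)/6:
  t1: +3.8098
  t2: +1.8006
  t3: +2.7570
  t4: +3.7830
  t5: +7.1025
  t6: +4.4635
  t7: +7.2653
  t8: +2.4269
  t9: +5.3359
  t10: +0.4640
  t11: +5.5230
  t12: +7.3888
  t13: +0.0468
  t14: +0.5177
  t15: +15.8689
  t16: +7.4153
  t17: +0.2182
  t18: +3.1641
  t19: +0.8376
  t20: +0.5734
  t21: +1.0554
  t22: +2.0272
  t23: +7.2203
  t24: +3.5760
  t25: +30.5342
  t26: -0.2730
  t27: +1.2931
  t28: +0.3059
  t29: +0.0716
  t30: +38.9271
  t31: +9.1732
Σ = +174.6732 → |volume| = 174.67

Directed edges: 93 total; 3 unmatched, e.g. (-4.93,0.91,3.2)→(-2.91,-0.96,6.22) → open.

174.67 OPEN


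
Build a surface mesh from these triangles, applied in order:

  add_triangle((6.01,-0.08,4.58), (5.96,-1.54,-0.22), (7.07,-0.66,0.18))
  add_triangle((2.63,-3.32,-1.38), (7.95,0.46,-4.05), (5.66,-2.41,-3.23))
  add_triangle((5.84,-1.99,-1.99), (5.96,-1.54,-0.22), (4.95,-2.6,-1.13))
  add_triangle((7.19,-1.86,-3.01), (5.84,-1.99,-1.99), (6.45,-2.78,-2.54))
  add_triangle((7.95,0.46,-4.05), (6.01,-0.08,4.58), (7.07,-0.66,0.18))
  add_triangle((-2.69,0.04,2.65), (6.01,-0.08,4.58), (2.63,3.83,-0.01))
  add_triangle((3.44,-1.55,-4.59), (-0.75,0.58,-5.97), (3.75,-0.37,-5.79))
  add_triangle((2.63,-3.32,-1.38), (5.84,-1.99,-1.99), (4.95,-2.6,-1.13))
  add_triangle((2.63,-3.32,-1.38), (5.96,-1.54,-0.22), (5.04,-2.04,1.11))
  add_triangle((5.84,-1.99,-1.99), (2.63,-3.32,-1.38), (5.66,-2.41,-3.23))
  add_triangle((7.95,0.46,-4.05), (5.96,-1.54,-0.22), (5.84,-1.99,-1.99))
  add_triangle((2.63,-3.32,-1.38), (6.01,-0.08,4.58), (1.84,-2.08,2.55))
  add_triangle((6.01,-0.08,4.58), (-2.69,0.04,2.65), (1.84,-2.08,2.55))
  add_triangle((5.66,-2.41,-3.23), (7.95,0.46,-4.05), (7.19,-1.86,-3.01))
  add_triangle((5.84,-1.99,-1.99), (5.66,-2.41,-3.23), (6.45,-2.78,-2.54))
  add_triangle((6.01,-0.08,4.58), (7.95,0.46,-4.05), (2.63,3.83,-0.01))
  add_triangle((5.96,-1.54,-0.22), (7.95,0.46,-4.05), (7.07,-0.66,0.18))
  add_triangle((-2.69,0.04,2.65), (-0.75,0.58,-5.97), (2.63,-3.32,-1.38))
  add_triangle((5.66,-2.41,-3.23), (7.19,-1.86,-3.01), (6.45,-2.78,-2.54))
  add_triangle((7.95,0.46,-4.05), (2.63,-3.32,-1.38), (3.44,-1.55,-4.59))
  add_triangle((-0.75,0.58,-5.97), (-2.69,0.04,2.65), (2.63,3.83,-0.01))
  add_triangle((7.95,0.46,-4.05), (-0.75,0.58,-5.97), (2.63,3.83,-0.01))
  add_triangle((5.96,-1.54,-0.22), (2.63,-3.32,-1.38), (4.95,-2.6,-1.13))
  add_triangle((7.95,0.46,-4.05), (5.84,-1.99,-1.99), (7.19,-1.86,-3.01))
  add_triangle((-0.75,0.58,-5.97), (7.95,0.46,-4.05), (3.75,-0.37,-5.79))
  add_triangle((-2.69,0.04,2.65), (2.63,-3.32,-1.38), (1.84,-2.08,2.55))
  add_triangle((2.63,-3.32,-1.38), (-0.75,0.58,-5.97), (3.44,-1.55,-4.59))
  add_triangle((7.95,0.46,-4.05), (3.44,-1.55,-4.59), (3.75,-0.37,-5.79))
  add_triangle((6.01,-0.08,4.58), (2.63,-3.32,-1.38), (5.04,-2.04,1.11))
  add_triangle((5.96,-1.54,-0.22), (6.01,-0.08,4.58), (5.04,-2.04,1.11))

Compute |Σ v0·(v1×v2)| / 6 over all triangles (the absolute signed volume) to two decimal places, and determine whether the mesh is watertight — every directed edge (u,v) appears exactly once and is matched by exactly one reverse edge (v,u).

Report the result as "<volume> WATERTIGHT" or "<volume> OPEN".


225.91 WATERTIGHT

Per-triangle v0·(v1×v2)/6:
  t1: +4.9203
  t2: -1.4488
  t3: +1.8757
  t4: +0.5138
  t5: +8.6814
  t6: +18.2041
  t7: +5.1650
  t8: +1.7435
  t9: +4.3394
  t10: +2.8434
  t11: +6.2264
  t12: +10.7447
  t13: +9.6817
  t14: +3.4132
  t15: -0.5771
  t16: +37.9926
  t17: +5.4553
  t18: +9.5594
  t19: +1.3277
  t20: +12.9614
  t21: +12.2957
  t22: +32.0528
  t23: +0.8012
  t24: +0.9571
  t25: +8.1449
  t26: +5.3028
  t27: +8.2370
  t28: +6.7841
  t29: +2.2977
  t30: +5.4150
Σ = +225.9115 → |volume| = 225.91

Directed edges: 90 total, each appears once with its reverse present → watertight.


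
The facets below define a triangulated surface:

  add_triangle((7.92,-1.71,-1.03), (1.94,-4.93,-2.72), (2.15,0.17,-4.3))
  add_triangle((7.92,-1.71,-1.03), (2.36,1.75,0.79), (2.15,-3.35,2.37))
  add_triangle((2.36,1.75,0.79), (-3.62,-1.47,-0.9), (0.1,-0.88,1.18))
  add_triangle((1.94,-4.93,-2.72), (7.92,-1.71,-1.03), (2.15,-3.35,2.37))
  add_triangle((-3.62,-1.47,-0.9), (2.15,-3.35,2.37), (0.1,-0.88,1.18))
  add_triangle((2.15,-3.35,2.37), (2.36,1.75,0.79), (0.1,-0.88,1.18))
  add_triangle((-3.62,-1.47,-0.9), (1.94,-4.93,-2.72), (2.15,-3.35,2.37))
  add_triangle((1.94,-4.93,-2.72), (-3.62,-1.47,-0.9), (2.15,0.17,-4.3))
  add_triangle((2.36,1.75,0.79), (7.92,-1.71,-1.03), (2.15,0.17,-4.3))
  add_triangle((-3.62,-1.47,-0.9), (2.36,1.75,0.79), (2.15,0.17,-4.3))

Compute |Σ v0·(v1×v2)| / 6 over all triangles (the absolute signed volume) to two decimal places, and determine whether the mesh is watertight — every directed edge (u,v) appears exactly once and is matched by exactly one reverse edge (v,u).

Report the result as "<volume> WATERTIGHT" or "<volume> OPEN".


112.41 WATERTIGHT

Per-triangle v0·(v1×v2)/6:
  t1: +26.0061
  t2: +12.0812
  t3: +0.6646
  t4: +25.1777
  t5: +1.9237
  t6: +1.6103
  t7: +14.4911
  t8: +15.3195
  t9: +12.9095
  t10: +2.2229
Σ = +112.4066 → |volume| = 112.41

Directed edges: 30 total, each appears once with its reverse present → watertight.


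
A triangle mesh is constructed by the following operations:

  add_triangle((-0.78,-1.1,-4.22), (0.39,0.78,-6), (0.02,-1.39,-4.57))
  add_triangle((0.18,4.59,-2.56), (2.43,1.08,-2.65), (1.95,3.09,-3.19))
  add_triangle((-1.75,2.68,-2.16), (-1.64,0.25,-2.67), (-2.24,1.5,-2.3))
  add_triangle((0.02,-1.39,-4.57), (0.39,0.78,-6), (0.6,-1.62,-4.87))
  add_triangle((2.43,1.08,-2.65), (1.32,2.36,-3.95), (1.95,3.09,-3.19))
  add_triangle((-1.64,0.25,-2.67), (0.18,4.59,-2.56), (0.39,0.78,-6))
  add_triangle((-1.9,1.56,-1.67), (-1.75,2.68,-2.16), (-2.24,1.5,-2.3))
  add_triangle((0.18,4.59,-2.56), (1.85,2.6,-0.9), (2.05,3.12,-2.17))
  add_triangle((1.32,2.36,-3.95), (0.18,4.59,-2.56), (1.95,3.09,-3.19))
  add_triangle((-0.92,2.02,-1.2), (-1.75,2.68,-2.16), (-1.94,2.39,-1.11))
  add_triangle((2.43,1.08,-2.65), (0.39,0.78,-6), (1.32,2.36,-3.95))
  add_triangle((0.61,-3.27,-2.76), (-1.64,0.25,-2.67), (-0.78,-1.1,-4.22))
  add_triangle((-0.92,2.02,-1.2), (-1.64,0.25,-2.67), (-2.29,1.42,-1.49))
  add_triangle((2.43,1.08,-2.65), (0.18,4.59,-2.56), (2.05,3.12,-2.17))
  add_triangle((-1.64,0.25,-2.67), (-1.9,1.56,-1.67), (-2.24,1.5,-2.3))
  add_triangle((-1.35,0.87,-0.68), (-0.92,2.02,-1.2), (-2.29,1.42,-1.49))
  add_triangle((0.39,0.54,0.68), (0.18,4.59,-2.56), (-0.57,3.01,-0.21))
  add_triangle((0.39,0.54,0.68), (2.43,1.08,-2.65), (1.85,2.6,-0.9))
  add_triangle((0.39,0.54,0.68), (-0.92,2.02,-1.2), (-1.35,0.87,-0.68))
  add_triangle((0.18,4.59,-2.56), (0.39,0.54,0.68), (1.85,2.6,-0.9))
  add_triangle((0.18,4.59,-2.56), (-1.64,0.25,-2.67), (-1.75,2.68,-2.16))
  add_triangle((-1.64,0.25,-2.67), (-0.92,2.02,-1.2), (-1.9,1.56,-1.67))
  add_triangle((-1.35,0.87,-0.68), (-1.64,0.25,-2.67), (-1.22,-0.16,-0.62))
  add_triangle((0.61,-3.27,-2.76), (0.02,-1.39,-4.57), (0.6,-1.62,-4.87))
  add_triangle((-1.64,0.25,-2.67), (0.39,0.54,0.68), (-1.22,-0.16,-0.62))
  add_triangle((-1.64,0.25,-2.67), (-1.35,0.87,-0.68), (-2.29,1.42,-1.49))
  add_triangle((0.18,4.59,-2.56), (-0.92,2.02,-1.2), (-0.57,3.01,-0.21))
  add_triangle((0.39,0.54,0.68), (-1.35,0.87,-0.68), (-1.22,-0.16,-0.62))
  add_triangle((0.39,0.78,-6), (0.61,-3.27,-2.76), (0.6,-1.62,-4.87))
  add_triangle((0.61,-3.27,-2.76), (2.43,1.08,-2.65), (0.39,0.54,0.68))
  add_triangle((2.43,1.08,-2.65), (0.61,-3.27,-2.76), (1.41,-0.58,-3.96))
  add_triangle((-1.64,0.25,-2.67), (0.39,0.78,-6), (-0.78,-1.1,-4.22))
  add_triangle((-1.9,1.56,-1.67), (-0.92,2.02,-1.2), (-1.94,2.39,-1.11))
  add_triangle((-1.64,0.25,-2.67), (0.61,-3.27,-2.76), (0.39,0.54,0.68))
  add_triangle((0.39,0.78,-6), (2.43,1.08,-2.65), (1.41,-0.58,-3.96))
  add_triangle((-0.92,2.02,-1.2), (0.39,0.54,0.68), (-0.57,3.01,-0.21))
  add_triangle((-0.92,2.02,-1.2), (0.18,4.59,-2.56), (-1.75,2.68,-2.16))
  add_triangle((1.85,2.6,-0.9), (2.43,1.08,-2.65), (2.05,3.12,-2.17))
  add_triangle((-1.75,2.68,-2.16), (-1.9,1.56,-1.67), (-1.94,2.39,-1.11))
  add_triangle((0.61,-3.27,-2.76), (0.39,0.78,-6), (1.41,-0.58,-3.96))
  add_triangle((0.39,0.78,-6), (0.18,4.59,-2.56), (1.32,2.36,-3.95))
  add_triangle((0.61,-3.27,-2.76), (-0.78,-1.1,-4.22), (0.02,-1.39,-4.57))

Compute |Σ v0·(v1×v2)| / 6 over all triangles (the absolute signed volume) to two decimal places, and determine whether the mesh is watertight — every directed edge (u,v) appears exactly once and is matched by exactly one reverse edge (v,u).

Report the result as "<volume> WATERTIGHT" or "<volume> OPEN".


52.57 WATERTIGHT

Per-triangle v0·(v1×v2)/6:
  t1: +1.6351
  t2: -0.1859
  t3: +0.6702
  t4: +1.1866
  t5: +1.4968
  t6: +7.7193
  t7: +0.1972
  t8: +1.3861
  t9: +2.3076
  t10: +0.2180
  t11: +3.3869
  t12: +1.3114
  t13: +1.0628
  t14: +2.2344
  t15: -0.0170
  t16: +0.1173
  t17: +0.9309
  t18: +0.6299
  t19: +0.2864
  t20: +1.1569
  t21: +2.7516
  t22: -0.6279
  t23: +0.3916
  t24: +1.0081
  t25: -0.2281
  t26: +0.0380
  t27: +1.1614
  t28: +0.1020
  t29: -0.0584
  t30: +1.2741
  t31: +2.4503
  t32: +2.8874
  t33: -0.3371
  t34: -0.5758
  t35: +3.3195
  t36: -0.0680
  t37: +0.4044
  t38: +0.9525
  t39: +0.3913
  t40: +3.7111
  t41: +4.5014
  t42: +1.3946
Σ = +52.5746 → |volume| = 52.57

Directed edges: 126 total, each appears once with its reverse present → watertight.


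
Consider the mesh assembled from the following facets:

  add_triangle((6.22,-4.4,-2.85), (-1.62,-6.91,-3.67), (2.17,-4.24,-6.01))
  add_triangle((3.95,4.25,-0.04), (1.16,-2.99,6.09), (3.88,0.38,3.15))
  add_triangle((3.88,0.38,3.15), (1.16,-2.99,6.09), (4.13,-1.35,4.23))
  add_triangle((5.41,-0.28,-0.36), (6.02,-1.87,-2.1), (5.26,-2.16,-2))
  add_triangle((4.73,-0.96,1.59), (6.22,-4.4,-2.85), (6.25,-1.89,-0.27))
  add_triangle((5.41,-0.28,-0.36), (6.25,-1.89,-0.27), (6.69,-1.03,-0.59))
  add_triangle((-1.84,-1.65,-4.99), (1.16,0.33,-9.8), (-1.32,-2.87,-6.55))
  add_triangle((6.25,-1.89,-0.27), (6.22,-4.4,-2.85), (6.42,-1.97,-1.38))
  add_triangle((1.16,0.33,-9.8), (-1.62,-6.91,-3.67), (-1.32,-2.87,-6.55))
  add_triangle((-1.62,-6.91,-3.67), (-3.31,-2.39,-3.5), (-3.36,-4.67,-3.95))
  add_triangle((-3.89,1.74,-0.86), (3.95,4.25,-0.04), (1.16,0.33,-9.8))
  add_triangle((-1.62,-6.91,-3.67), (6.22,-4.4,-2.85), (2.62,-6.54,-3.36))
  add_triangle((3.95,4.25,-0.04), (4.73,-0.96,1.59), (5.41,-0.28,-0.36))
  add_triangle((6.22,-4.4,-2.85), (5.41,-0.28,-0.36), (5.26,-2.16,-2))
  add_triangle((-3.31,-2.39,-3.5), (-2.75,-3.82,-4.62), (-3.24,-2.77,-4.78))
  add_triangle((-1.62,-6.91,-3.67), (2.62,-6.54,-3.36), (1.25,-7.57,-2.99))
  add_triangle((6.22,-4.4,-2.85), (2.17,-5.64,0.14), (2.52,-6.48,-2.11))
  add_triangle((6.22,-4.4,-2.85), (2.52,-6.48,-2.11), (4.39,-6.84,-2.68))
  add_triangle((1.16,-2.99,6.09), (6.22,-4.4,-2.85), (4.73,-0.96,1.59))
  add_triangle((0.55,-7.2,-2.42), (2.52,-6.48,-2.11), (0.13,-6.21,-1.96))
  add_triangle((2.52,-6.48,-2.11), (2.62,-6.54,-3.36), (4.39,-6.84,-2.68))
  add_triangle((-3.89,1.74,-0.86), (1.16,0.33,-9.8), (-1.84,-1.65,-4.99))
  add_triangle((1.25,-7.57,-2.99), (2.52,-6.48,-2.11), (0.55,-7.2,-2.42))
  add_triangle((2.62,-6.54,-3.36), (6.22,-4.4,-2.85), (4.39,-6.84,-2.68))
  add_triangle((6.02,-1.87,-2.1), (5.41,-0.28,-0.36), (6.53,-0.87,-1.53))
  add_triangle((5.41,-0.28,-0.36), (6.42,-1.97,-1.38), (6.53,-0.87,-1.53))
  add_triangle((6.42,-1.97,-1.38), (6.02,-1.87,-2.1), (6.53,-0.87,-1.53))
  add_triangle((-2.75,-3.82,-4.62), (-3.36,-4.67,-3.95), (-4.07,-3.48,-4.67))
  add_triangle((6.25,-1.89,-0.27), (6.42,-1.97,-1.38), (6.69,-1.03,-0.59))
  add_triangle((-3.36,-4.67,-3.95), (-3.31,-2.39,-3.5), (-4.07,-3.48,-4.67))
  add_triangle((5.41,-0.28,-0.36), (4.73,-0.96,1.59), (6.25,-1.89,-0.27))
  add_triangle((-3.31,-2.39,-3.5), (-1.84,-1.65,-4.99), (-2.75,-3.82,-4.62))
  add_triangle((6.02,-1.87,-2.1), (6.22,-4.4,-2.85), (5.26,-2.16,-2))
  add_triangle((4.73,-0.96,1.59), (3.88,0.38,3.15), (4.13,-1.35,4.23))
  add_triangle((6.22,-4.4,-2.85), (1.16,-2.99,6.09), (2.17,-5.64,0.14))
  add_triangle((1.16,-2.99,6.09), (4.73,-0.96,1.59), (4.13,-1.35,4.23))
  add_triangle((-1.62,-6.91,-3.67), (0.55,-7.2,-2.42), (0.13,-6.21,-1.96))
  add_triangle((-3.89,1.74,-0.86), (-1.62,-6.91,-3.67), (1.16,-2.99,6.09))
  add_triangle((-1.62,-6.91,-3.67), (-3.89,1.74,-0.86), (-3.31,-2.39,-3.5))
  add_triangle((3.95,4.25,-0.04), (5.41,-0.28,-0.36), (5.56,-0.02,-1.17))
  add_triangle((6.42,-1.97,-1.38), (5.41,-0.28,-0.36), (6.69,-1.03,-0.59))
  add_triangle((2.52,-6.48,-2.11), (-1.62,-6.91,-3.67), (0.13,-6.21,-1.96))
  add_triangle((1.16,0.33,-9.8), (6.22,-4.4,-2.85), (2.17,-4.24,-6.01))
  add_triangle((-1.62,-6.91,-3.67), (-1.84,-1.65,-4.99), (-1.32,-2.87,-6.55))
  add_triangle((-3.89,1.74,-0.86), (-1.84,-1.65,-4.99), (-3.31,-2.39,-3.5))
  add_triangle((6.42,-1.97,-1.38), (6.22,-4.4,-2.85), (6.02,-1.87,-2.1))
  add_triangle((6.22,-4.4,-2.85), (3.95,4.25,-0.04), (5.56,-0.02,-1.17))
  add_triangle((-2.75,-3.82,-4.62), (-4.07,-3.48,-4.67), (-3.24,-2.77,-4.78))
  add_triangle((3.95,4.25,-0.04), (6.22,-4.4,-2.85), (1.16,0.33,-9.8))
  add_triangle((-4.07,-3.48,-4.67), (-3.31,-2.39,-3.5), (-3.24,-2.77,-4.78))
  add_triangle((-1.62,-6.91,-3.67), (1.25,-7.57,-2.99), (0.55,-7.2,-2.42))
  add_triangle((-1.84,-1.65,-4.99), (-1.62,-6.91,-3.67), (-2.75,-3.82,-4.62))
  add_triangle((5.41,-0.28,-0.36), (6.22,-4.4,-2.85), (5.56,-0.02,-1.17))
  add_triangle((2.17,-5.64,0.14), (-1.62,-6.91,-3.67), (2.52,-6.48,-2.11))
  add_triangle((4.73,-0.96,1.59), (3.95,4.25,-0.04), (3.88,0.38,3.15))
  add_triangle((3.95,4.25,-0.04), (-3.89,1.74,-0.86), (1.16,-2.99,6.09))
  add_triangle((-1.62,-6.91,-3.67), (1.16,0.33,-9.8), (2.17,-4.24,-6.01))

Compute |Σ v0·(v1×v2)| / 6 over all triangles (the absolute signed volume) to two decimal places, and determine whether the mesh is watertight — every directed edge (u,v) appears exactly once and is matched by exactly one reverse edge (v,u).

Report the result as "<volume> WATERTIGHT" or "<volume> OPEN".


Per-triangle v0·(v1×v2)/6:
  t1: +29.5154
  t2: +6.3448
  t3: +4.0808
  t4: -0.5741
  t5: +3.4437
  t6: +0.2945
  t7: +6.0478
  t8: +2.8165
  t9: +13.7008
  t10: -1.1650
  t11: +38.7268
  t12: +3.4020
  t13: +7.7940
  t14: -1.9205
  t15: -0.9635
  t16: +4.5339
  t17: +9.5890
  t18: -0.4432
  t19: +24.8281
  t20: +0.3373
  t21: +2.2615
  t22: +18.6464
  t23: +1.1377
  t24: +5.1126
  t25: -0.7241
  t26: +1.1606
  t27: +0.9808
  t28: +1.6911
  t29: +1.1496
  t30: +0.3350
  t31: +2.5963
  t32: +2.7772
  t33: +0.0498
  t34: +3.3601
  t35: +25.6266
  t36: +3.8711
  t37: +0.8848
  t38: +34.1808
  t39: +5.3913
  t40: +3.2670
  t41: +0.3736
  t42: -3.7930
  t43: +31.9726
  t44: +5.3449
  t45: +7.0628
  t46: +2.1117
  t47: +2.8801
  t48: +1.0587
  t49: +69.7942
  t50: +0.3173
  t51: +2.2348
  t52: +4.4490
  t53: +3.5299
  t54: +9.2300
  t55: +8.6093
  t56: +21.2930
  t57: +31.6634
Σ = +462.2774 → |volume| = 462.28

Directed edges: 171 total; 9 unmatched, e.g. (-3.36,-4.67,-3.95)→(-1.62,-6.91,-3.67) → open.

462.28 OPEN


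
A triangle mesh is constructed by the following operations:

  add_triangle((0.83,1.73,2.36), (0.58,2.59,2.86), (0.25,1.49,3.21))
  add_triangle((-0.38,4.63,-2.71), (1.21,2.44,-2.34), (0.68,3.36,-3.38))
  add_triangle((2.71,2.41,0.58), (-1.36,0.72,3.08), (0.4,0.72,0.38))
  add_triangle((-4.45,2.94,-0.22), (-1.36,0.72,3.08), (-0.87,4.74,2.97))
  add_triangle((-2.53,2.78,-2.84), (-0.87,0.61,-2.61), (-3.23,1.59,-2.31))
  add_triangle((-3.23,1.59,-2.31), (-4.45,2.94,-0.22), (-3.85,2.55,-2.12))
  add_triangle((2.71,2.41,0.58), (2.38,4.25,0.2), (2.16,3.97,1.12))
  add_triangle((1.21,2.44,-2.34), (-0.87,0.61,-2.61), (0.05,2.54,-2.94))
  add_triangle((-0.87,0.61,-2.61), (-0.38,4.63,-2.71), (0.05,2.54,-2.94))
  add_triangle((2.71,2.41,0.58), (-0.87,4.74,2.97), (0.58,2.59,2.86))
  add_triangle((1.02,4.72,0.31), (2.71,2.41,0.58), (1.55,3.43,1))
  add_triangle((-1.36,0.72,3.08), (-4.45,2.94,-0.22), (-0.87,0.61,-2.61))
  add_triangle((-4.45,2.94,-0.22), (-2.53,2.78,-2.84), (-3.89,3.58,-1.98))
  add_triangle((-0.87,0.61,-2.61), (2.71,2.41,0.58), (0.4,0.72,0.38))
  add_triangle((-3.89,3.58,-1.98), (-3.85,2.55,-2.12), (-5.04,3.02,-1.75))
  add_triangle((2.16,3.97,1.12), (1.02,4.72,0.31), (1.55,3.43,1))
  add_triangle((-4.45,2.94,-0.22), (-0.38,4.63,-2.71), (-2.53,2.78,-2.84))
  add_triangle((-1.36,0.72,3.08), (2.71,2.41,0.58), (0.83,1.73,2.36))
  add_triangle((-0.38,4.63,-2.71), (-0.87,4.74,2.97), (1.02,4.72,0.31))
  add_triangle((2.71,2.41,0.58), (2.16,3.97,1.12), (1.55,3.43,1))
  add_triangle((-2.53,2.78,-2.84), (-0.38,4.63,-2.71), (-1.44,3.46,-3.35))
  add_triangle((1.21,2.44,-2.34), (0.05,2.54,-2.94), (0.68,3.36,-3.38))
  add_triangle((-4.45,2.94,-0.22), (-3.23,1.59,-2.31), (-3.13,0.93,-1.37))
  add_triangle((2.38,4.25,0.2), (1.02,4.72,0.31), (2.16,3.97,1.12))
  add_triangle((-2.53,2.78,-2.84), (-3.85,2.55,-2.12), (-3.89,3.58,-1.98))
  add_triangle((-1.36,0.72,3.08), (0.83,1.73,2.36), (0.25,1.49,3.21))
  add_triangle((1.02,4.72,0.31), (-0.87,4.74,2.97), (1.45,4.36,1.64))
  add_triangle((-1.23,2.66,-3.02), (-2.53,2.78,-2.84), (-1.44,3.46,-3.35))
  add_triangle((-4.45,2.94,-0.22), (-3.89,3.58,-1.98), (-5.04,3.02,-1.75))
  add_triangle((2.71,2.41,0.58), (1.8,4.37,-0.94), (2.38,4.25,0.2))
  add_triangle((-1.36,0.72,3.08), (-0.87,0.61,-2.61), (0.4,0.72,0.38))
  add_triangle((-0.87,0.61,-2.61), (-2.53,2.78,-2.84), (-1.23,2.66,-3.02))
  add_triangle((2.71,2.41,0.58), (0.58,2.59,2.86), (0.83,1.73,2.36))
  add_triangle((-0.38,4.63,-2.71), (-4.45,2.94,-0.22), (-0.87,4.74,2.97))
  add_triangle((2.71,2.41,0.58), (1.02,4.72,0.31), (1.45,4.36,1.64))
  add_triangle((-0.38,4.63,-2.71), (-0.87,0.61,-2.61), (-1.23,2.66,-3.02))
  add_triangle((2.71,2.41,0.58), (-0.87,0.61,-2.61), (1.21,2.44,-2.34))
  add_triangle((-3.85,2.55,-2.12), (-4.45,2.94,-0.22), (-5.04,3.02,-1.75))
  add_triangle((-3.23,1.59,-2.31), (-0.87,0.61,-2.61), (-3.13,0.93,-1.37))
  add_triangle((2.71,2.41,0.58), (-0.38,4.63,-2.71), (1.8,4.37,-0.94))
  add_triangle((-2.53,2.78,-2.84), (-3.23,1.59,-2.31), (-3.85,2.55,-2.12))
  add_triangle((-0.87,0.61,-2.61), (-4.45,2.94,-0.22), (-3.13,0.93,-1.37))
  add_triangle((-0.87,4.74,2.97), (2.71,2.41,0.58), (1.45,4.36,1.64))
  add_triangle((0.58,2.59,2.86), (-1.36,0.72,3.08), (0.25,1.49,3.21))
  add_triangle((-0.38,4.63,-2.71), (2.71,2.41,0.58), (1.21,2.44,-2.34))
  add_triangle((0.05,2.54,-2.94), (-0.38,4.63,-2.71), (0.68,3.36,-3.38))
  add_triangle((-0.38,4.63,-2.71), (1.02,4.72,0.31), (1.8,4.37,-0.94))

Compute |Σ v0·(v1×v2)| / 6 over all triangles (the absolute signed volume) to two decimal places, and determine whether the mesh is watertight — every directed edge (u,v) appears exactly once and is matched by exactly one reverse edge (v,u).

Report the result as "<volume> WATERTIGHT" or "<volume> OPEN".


74.61 OPEN

Per-triangle v0·(v1×v2)/6:
  t1: +0.3152
  t2: +0.8656
  t3: -0.2981
  t4: +10.1214
  t5: +1.5413
  t6: +0.7887
  t7: +0.9201
  t8: +0.7557
  t9: +1.3689
  t10: +3.8564
  t11: -1.0659
  t12: +0.2577
  t13: -0.5639
  t14: -0.5828
  t15: +0.6933
  t16: +0.2469
  t17: +6.6048
  t18: -0.3916
  t19: +7.3790
  t20: +0.0090
  t21: +1.2713
  t22: +0.1246
  t23: +1.3245
  t24: +1.0690
  t25: +1.0465
  t26: -0.2978
  t27: +3.0793
  t28: +0.3415
  t29: +1.5350
  t30: +0.8901
  t31: -1.0109
  t32: +1.1403
  t33: +0.8189
  t34: +18.0991
  t35: +2.1627
  t36: +0.8331
  t37: -0.1311
  t38: -0.4505
  t39: +0.5686
  t40: +0.3143
  t41: +0.8866
  t42: -2.1981
  t43: +1.0658
  t44: +0.9449
  t45: +4.2123
  t46: +0.7900
  t47: +3.3614
Σ = +74.6128 → |volume| = 74.61

Directed edges: 141 total; 9 unmatched, e.g. (-1.36,0.72,3.08)→(-0.87,4.74,2.97) → open.


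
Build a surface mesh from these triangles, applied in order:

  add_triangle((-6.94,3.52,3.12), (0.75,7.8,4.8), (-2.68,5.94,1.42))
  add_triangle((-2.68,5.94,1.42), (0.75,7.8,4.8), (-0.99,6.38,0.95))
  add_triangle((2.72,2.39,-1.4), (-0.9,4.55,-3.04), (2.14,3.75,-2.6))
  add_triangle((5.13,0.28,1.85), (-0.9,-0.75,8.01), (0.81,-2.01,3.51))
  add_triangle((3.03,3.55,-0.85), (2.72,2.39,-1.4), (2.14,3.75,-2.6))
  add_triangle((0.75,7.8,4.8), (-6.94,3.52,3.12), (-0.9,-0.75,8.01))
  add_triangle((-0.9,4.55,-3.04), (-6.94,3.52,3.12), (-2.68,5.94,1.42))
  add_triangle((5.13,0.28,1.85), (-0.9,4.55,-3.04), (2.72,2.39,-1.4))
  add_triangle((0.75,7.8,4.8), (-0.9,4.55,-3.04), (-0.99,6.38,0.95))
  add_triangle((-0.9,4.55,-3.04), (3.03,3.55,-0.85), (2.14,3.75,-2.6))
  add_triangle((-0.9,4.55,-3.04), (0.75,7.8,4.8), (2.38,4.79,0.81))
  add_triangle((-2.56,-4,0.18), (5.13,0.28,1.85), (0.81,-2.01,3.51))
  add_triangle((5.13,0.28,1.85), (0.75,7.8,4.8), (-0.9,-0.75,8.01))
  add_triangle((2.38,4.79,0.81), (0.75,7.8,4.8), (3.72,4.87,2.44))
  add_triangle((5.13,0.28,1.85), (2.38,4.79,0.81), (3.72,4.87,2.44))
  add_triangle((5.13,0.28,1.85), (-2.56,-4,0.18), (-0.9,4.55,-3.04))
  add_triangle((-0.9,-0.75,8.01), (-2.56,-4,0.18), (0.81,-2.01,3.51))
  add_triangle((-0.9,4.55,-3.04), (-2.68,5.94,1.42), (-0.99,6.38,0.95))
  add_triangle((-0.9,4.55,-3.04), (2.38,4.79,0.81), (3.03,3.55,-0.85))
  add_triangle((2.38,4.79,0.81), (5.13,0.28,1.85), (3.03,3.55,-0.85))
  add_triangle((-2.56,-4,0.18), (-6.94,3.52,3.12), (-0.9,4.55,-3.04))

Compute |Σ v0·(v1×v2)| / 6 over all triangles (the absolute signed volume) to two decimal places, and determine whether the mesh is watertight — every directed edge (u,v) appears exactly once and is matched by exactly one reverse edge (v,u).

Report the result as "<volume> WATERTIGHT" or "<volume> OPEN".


Per-triangle v0·(v1×v2)/6:
  t1: +25.1826
  t2: +7.9191
  t3: -0.6590
  t4: +12.7101
  t5: +1.2044
  t6: +79.1311
  t7: +19.2694
  t8: -4.1581
  t9: +6.9987
  t10: +3.5933
  t11: +18.2892
  t12: +8.6832
  t13: +58.0058
  t14: +7.6469
  t15: +4.5694
  t16: +4.6243
  t17: +12.1051
  t18: +7.0608
  t19: +7.5101
  t20: +7.6007
  t21: +25.7074
Σ = +312.9946 → |volume| = 312.99

Directed edges: 63 total; 9 unmatched, e.g. (3.03,3.55,-0.85)→(2.72,2.39,-1.4) → open.

312.99 OPEN


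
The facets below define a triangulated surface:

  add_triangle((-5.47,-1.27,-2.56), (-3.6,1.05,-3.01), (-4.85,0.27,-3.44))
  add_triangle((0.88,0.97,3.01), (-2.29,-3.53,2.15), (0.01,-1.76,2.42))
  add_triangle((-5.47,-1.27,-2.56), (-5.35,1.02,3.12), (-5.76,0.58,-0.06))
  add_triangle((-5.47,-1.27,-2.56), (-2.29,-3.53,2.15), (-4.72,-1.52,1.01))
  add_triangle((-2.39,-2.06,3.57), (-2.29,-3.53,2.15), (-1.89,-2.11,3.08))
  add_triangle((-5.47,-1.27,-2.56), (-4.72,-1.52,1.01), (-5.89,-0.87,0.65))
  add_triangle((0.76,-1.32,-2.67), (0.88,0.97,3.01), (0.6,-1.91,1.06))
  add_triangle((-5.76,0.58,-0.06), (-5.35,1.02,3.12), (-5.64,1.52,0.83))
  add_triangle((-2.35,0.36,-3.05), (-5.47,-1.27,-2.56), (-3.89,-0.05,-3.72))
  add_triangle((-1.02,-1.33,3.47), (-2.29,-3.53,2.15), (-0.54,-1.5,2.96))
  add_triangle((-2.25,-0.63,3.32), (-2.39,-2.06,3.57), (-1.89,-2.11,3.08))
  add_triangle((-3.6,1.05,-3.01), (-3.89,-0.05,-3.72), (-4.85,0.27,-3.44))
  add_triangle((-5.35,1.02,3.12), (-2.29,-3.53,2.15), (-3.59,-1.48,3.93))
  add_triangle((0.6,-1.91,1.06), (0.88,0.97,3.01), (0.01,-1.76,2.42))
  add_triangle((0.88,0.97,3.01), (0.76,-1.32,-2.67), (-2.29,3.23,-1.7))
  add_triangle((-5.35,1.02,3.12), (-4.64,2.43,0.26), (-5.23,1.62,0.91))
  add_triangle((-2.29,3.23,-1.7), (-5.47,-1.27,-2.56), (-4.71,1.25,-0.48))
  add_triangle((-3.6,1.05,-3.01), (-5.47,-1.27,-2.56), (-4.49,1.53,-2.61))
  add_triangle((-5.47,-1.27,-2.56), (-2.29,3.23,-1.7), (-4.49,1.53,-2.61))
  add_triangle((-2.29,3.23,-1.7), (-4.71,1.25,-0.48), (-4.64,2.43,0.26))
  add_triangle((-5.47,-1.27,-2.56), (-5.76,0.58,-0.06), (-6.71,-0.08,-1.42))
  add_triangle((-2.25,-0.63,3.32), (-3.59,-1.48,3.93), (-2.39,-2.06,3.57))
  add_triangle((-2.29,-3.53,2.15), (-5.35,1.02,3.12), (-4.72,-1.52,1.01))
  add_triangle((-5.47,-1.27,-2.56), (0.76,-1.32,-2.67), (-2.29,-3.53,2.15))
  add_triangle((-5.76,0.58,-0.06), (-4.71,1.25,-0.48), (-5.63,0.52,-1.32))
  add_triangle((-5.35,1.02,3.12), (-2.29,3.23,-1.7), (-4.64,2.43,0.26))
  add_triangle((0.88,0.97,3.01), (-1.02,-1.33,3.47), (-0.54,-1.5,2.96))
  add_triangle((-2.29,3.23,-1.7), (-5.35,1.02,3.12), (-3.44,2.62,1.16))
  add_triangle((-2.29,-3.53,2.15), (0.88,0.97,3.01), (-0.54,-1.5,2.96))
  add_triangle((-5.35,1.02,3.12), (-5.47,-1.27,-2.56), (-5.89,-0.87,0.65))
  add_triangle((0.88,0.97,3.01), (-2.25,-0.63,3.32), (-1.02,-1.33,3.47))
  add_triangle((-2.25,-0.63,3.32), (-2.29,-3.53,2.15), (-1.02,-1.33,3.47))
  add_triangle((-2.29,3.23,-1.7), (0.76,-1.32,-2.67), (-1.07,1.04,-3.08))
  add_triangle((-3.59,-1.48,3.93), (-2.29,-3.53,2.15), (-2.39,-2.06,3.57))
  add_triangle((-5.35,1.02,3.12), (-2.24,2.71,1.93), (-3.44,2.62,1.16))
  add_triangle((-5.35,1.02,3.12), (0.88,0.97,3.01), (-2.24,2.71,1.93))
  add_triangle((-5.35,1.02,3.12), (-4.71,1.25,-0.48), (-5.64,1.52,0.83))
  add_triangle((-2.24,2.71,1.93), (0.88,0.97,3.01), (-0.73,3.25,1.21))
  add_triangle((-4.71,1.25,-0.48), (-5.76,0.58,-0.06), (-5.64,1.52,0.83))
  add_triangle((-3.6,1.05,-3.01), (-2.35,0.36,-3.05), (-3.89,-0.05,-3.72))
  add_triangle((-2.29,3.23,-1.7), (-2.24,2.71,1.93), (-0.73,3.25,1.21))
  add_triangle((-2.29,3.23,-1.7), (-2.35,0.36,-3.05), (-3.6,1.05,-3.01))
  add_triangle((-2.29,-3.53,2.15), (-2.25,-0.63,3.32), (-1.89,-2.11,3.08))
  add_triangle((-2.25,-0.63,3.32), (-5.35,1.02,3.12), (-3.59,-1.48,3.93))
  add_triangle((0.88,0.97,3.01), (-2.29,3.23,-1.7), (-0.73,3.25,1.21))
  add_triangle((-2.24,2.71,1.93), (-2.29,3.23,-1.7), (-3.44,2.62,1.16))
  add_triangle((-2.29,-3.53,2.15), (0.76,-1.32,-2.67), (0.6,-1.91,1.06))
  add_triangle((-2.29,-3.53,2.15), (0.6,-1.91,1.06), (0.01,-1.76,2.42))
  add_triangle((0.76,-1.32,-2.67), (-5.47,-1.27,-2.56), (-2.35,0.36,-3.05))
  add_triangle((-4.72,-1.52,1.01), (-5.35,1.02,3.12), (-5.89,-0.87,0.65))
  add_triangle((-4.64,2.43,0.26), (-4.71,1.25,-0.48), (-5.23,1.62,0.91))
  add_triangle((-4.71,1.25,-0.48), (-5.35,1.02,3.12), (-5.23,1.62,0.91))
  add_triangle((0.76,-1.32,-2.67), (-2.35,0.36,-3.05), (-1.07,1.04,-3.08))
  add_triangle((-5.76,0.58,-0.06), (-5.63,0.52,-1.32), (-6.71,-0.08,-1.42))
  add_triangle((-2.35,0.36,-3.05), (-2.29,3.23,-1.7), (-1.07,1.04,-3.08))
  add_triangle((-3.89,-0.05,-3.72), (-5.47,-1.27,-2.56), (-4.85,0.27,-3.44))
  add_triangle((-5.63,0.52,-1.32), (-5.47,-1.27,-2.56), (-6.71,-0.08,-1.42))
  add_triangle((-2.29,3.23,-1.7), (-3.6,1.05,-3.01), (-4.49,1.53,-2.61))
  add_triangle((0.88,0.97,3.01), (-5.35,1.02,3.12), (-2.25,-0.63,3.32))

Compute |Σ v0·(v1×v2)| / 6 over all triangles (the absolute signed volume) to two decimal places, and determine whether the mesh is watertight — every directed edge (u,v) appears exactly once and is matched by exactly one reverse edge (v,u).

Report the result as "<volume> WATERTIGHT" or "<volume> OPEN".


137.84 OPEN

Per-triangle v0·(v1×v2)/6:
  t1: +0.3252
  t2: +2.2411
  t3: +4.3946
  t4: +7.5533
  t5: +0.4027
  t6: +2.7772
  t7: +1.6733
  t8: +2.4920
  t9: -0.0514
  t10: +0.8670
  t11: +0.1261
  t12: +0.7583
  t13: +4.9231
  t14: +1.1575
  t15: +2.5064
  t16: +1.5904
  t17: +7.2557
  t18: +2.2333
  t19: +0.2709
  t20: +2.8885
  t21: +0.5442
  t22: +0.7208
  t23: +7.9209
  t24: +12.6659
  t25: +0.9587
  t26: +1.9096
  t27: +0.7784
  t28: +3.2087
  t29: -0.6156
  t30: +4.4746
  t31: +2.2206
  t32: +2.6100
  t33: +0.3628
  t34: +1.7050
  t35: +2.8147
  t36: +6.5391
  t37: -0.5076
  t38: +2.8883
  t39: +1.0557
  t40: +0.6800
  t41: +3.3453
  t42: +1.6262
  t43: -1.0440
  t44: +2.1411
  t45: -0.5186
  t46: +2.4237
  t47: +3.6605
  t48: +1.5286
  t49: +5.1586
  t50: +2.9124
  t51: +1.2242
  t52: +1.1204
  t53: +2.0519
  t54: +0.8542
  t55: +2.3437
  t56: +1.5073
  t57: +1.0940
  t58: +1.7304
  t59: +5.3638
Σ = +137.8439 → |volume| = 137.84

Directed edges: 177 total; 3 unmatched, e.g. (-5.47,-1.27,-2.56)→(-4.71,1.25,-0.48) → open.


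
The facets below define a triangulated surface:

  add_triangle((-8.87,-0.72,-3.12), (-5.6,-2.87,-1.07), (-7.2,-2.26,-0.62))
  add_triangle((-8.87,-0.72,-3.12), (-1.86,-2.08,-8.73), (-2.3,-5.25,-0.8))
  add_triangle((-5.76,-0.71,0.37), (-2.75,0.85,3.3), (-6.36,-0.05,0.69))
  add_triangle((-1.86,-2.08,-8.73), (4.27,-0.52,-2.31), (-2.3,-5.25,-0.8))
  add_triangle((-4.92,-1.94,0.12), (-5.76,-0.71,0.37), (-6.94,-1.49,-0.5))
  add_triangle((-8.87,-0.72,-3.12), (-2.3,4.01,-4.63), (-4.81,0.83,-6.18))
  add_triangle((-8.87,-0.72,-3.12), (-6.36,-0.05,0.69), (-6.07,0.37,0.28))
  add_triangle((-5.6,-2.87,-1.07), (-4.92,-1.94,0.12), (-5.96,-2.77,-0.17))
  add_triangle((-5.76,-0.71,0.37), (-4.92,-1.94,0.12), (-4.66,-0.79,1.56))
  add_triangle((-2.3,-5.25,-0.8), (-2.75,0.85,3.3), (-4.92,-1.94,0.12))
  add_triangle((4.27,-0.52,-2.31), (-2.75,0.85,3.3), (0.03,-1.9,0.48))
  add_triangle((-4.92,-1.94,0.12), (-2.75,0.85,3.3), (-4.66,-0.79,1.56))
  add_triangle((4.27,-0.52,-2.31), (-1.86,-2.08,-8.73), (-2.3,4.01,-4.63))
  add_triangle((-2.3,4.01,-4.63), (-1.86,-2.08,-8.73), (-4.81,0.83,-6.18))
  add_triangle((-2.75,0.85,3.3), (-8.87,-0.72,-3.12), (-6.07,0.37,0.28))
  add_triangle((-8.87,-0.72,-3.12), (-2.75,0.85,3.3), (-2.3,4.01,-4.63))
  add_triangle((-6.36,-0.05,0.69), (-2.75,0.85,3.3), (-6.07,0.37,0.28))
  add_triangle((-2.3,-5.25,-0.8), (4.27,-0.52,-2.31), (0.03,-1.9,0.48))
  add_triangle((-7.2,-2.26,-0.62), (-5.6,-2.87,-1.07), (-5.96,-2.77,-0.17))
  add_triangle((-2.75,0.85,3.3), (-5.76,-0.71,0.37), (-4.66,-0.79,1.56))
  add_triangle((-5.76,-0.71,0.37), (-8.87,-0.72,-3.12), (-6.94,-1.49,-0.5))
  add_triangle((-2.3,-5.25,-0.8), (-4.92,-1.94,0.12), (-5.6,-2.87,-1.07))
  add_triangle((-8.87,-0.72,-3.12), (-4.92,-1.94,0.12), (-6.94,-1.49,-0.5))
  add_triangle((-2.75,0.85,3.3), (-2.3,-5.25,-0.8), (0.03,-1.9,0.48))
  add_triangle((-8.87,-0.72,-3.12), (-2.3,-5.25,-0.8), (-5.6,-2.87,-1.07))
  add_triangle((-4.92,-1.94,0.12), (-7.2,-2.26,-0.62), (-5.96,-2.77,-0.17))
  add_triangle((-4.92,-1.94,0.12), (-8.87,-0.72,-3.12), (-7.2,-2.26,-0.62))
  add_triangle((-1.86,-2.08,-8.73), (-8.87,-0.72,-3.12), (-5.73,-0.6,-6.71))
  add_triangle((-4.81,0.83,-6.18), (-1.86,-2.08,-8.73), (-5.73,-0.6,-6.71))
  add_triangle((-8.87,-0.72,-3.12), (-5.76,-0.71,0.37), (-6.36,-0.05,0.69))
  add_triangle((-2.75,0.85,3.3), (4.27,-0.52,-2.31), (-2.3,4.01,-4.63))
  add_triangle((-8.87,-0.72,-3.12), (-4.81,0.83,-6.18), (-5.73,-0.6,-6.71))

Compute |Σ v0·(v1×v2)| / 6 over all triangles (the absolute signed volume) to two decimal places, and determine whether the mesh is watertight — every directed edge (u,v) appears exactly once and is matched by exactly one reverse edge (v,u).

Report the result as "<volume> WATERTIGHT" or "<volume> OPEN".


298.57 WATERTIGHT

Per-triangle v0·(v1×v2)/6:
  t1: +4.6007
  t2: +60.4747
  t3: +1.8795
  t4: +34.9622
  t5: +1.0914
  t6: +20.9508
  t7: +2.0685
  t8: -0.2443
  t9: +1.6545
  t10: +10.1556
  t11: +2.6277
  t12: +0.4827
  t13: +35.4867
  t14: +21.5884
  t15: -1.6107
  t16: +32.5372
  t17: +1.6788
  t18: +4.7118
  t19: +1.0923
  t20: +2.0854
  t21: +2.5867
  t22: +3.8324
  t23: +1.8859
  t24: +4.4948
  t25: +6.7029
  t26: +0.4237
  t27: +0.2280
  t28: +11.7771
  t29: +9.3303
  t30: +2.7007
  t31: +6.9641
  t32: +9.3648
Σ = +298.5651 → |volume| = 298.57

Directed edges: 96 total, each appears once with its reverse present → watertight.
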